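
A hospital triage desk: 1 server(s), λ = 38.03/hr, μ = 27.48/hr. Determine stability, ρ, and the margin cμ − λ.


Total capacity cμ = 1·27.48 = 27.48/hr
ρ = λ/(cμ) = 38.03/27.48 = 1.3839
Stable ⇔ ρ < 1: NO
Spare capacity = cμ − λ = 27.48 − 38.03 = -10.55/hr

Final: ρ = 1.3839; unstable; margin = -10.55/hr


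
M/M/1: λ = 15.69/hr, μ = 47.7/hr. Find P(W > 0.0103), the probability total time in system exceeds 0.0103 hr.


W ~ Exponential(μ−λ) for M/M/1.
μ − λ = 47.7 − 15.69 = 32.0100
P(W > t) = e^{−(μ−λ)t} = e^{−0.3297} = 0.719137

Final: 0.719137


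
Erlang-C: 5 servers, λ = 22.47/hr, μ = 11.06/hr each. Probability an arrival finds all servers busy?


a = λ/μ = 2.0316; ρ = a/5 = 0.4063
P₀ = 0.130059 (from M/M/c formula)
C(c,a) = [a^c/(c!(1−ρ))]·P₀ = [34.61304/(120·0.5937)]·0.130059
= 0.48586·0.130059 = 0.063191

Final: 0.063191


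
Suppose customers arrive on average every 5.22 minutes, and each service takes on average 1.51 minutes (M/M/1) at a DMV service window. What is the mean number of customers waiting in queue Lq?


λ = 60/5.22 = 11.4943 /hr
μ = 60/1.51 = 39.7351 /hr
ρ = λ/μ = 11.4943/39.7351 = 0.2893
Lq = ρ²/(1−ρ) = 0.08368/0.7107 = 0.1177

Final: 0.1177


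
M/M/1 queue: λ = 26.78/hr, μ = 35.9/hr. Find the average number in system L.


ρ = λ/μ = 26.78/35.9 = 0.7460
L = ρ/(1−ρ) = 0.7460/(1 − 0.7460) = 0.7460/0.2540 = 2.9364

Final: 2.9364


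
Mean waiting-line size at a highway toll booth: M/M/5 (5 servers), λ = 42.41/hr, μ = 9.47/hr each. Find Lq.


a = λ/μ = 4.4784; ρ = a/5 = 0.8957
P₀ = 0.005232
Lq = P₀·a^c·ρ / (c!·(1−ρ)²) = 0.005232·1801.32247·0.8957/(120·0.01088)
= 6.46320

Final: 6.46320


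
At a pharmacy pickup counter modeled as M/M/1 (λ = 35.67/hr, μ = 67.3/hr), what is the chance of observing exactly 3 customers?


ρ = 35.67/67.3 = 0.5300
P_n = (1−ρ)·ρ^n = (1 − 0.5300)·0.5300^3 = 0.4700·0.148890 = 0.069976

Final: 0.069976


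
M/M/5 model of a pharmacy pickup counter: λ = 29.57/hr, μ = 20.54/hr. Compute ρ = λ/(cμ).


ρ = λ/(cμ) = 29.57/(5·20.54) = 29.57/102.70 = 0.2879

Final: 0.2879


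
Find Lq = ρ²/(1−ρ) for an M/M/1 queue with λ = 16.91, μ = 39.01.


ρ = 16.91/39.01 = 0.4335
Lq = ρ²/(1−ρ) = 0.1879/0.5665 = 0.3317

Final: 0.3317


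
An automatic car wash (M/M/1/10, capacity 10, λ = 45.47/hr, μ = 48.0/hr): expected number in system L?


ρ = 45.47/48.0 = 0.9473
L = ρ[1 − (K+1)ρ^K + Kρ^(K+1)] / [(1−ρ)(1−ρ^(K+1))]
Numerator: 0.9473·(1 − 11·0.581885 + 10·0.551215) = 0.105541
Denominator: (0.05271)·(0.448785) = 0.023655
L = 0.105541/0.023655 = 4.4617

Final: 4.4617


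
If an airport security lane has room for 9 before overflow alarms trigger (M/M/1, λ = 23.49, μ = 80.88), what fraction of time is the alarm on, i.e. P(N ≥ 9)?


ρ = 23.49/80.88 = 0.2904
P(N ≥ n) = ρ^n = 0.2904^9 = 0.00001470

Final: 0.00001470


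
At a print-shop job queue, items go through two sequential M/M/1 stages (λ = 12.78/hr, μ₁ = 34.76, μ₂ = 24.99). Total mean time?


Each node sees arrival rate λ = 12.78/hr (tandem ⇒ throughput preserved).
W₁ = 1/(μ₁−λ) = 1/(34.76−12.78) = 0.04550 hr
W₂ = 1/(μ₂−λ) = 1/(24.99−12.78) = 0.08190 hr
W_total = W₁ + W₂ = 0.04550 + 0.08190 = 0.12740 hr

Final: 0.12740 hr


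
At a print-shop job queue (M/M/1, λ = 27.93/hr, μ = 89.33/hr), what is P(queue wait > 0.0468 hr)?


ρ = 27.93/89.33 = 0.3127
P(Wq > t) = ρ·e^{−(μ−λ)t} = 0.3127·e^{−2.8735}
= 0.3127·0.056500 = 0.017665

Final: 0.017665


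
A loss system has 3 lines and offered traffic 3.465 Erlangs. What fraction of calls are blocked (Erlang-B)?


B(c,a) = (a^c/c!) / Σ_{k=0}^{c} a^k/k!
a^3/3! = 6.933595
Σ terms (k=0..3): 1.00000 + 3.46500 + 6.00311 + 6.93359 = 17.401707
B = 6.933595/17.401707 = 0.398443

Final: 0.398443


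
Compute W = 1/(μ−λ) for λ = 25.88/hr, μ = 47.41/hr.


W = 1/(μ−λ) = 1/(47.41 − 25.88) = 1/21.53 = 0.04645 hr

Final: 0.04645 hr


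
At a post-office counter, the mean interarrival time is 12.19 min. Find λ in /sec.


λ = 1/(interarrival time) in consistent units.
1 second = 0.0166667 min, so λ = 0.0166667/12.19 = 0.001367 per second

Final: 0.001367 /sec


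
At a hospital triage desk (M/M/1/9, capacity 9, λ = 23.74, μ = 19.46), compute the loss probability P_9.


ρ = λ/μ = 23.74/19.46 = 1.2199
P_K = (1−ρ)ρ^K/(1−ρ^(K+1)) = (-0.2199·5.984680)/(1 − 7.300940)
= -1.316260/-6.300940 = 0.208899

Final: 0.208899


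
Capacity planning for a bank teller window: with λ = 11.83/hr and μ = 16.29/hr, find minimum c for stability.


Stability requires cμ > λ ⇔ c > λ/μ.
λ/μ = 11.83/16.29 = 0.7262
Minimum integer c = ⌊0.7262⌋ + 1 = 1
Check: 1·16.29 = 16.29 > 11.83, while 0·16.29 = 0.00 ≤ 11.83

Final: 1 servers


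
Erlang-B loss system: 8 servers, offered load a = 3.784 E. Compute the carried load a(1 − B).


B(8,3.784) = 0.024074 (Erlang-B)
Carried load = a(1 − B) = 3.784·(1 − 0.024074) = 3.784·0.975926 = 3.6929 E

Final: 3.6929 Erlangs


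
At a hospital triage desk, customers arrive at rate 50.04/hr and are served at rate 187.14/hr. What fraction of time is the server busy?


ρ = λ/μ = 50.04/187.14 = 0.2674

Final: 0.2674


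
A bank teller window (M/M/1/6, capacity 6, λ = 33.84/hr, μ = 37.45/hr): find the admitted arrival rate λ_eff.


ρ = 0.9036; P_K = (1−ρ)ρ^6/(1−ρ^7) = 0.103265
λ_eff = λ(1 − P_K) = 33.84·(1 − 0.103265) = 33.84·0.896735 = 30.3455 /hr

Final: 30.3455 /hr


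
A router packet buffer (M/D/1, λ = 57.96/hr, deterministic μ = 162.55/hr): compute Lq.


ρ = 57.96/162.55 = 0.3566
M/D/1: Lq = ρ²/(2(1−ρ)) = 0.1271/(2·0.6434) = 0.09880

Final: 0.09880


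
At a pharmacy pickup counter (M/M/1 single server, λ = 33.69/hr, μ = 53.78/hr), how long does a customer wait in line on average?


ρ = 33.69/53.78 = 0.6264
Wq = ρ/(μ−λ) = 0.6264/(53.78 − 33.69) = 0.6264/20.09 = 0.03118 hr

Final: 0.03118 hr


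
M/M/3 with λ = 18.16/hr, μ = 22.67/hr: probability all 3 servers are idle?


a = λ/μ = 18.16/22.67 = 0.8011; ρ = a/c = 0.2670
Σ_{k=0}^{2} a^k/k! (terms k=0..2) = 1.00000 + 0.80106 + 0.32085 = 2.12191
Tail: a^3/(3!(1−ρ)) = 0.51404/(6·0.7330) = 0.11688
P₀ = 1/(2.12191 + 0.11688) = 1/2.23879 = 0.446670

Final: 0.446670


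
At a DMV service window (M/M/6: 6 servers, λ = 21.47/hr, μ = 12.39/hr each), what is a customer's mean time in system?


a = 1.7328; ρ = 0.2888; P₀ = 0.176671
Lq = P₀·a^c·ρ/(c!(1−ρ)²) = 0.003793
Wq = Lq/λ = 0.003793/21.47 = 0.0001767 hr
W = Wq + 1/μ = 0.0001767 + 0.08071 = 0.08089 hr

Final: 0.08089 hr


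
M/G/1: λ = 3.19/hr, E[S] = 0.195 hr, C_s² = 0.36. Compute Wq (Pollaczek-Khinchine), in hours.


ρ = λ·E[S] = 3.19·0.195 = 0.6220
E[S²] = E[S]²(1+C_s²) = 0.195²·(1+0.36) = 0.051714
Wq = λ·E[S²]/(2(1−ρ)) = 3.19·0.051714/(2·0.3780) = 0.21824 hr

Final: 0.21824 hr


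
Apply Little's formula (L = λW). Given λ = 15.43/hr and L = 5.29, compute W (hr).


W = L/λ = 5.29/15.43 = 0.3428 hr

Final: 0.3428 hr


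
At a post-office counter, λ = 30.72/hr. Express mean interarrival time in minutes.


Mean interarrival time = 1/λ = 1/30.72 hour = 0.03255 hour
In minutes: 0.03255 × 60 = 1.9531 min

Final: 1.9531 min


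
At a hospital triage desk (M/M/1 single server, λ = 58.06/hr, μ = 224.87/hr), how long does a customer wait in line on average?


ρ = 58.06/224.87 = 0.2582
Wq = ρ/(μ−λ) = 0.2582/(224.87 − 58.06) = 0.2582/166.81 = 0.001548 hr

Final: 0.001548 hr


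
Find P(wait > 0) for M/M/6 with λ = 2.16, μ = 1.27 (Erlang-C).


a = λ/μ = 1.7008; ρ = a/6 = 0.2835
P₀ = 0.182440 (from M/M/c formula)
C(c,a) = [a^c/(c!(1−ρ))]·P₀ = [24.20473/(720·0.7165)]·0.182440
= 0.04692·0.182440 = 0.008560

Final: 0.008560


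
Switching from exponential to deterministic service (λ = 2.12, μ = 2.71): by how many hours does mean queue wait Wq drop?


ρ = 2.12/2.71 = 0.7823
Wq(M/M/1) = ρ/(μ−λ) = 0.7823/0.5900 = 1.32591 hr
Wq(M/D/1) = ρ/(2(μ−λ)) = 0.66296 hr
Savings = 1.32591 − 0.66296 = 0.66296 hr

Final: 0.66296 hr


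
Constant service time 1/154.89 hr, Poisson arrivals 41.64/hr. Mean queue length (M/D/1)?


ρ = 41.64/154.89 = 0.2688
M/D/1: Lq = ρ²/(2(1−ρ)) = 0.07227/(2·0.7312) = 0.04942

Final: 0.04942


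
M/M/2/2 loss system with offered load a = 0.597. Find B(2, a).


B(c,a) = (a^c/c!) / Σ_{k=0}^{c} a^k/k!
a^2/2! = 0.178204
Σ terms (k=0..2): 1.00000 + 0.59700 + 0.17820 = 1.775205
B = 0.178204/1.775205 = 0.100385

Final: 0.100385


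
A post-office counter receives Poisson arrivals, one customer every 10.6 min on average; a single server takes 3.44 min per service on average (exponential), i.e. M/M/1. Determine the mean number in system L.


λ = 60/10.6 = 5.6604 /hr
μ = 60/3.44 = 17.4419 /hr
ρ = λ/μ = 5.6604/17.4419 = 0.3245
L = ρ/(1−ρ) = 0.3245/0.6755 = 0.4804

Final: 0.4804


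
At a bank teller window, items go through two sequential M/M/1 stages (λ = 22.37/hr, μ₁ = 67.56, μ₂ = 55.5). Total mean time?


Each node sees arrival rate λ = 22.37/hr (tandem ⇒ throughput preserved).
W₁ = 1/(μ₁−λ) = 1/(67.56−22.37) = 0.02213 hr
W₂ = 1/(μ₂−λ) = 1/(55.5−22.37) = 0.03018 hr
W_total = W₁ + W₂ = 0.02213 + 0.03018 = 0.05231 hr

Final: 0.05231 hr


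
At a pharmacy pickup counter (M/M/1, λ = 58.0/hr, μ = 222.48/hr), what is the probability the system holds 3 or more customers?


ρ = 58.0/222.48 = 0.2607
P(N ≥ n) = ρ^n = 0.2607^3 = 0.017718

Final: 0.017718


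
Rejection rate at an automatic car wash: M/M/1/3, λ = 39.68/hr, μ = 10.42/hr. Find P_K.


ρ = λ/μ = 39.68/10.42 = 3.8081
P_K = (1−ρ)ρ^K/(1−ρ^(K+1)) = (-2.8081·55.221962)/(1 − 210.288623)
= -155.066661/-209.288623 = 0.740923

Final: 0.740923


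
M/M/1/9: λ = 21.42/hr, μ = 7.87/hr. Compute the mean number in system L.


ρ = 21.42/7.87 = 2.7217
L = ρ[1 − (K+1)ρ^K + Kρ^(K+1)] / [(1−ρ)(1−ρ^(K+1))]
Numerator: 2.7217·(1 − 10·8196.012408 + 9·22307.317127) = 323359.613446
Denominator: (-1.7217)·(-22306.317127) = 38405.412588
L = 323359.613446/38405.412588 = 8.4196

Final: 8.4196


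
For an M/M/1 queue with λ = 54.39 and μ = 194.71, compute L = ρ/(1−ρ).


ρ = λ/μ = 54.39/194.71 = 0.2793
L = ρ/(1−ρ) = 0.2793/(1 − 0.2793) = 0.2793/0.7207 = 0.3876

Final: 0.3876


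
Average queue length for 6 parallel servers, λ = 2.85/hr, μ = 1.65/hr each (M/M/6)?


a = λ/μ = 1.7273; ρ = a/6 = 0.2879
P₀ = 0.177662
Lq = P₀·a^c·ρ / (c!·(1−ρ)²) = 0.177662·26.55617·0.2879/(720·0.50712)
= 0.003720

Final: 0.003720


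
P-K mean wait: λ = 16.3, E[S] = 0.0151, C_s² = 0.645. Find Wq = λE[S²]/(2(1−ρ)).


ρ = λ·E[S] = 16.3·0.0151 = 0.2461
E[S²] = E[S]²(1+C_s²) = 0.0151²·(1+0.645) = 0.0003751
Wq = λ·E[S²]/(2(1−ρ)) = 16.3·0.0003751/(2·0.7539) = 0.004055 hr

Final: 0.004055 hr


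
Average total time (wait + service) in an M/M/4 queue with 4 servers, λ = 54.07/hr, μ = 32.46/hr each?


a = 1.6657; ρ = 0.4164; P₀ = 0.186112
Lq = P₀·a^c·ρ/(c!(1−ρ)²) = 0.07301
Wq = Lq/λ = 0.07301/54.07 = 0.001350 hr
W = Wq + 1/μ = 0.001350 + 0.03081 = 0.03216 hr

Final: 0.03216 hr


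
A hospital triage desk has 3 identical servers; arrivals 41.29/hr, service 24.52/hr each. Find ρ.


ρ = λ/(cμ) = 41.29/(3·24.52) = 41.29/73.56 = 0.5613

Final: 0.5613


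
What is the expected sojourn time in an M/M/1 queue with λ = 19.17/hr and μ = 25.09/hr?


W = 1/(μ−λ) = 1/(25.09 − 19.17) = 1/5.92 = 0.1689 hr

Final: 0.1689 hr


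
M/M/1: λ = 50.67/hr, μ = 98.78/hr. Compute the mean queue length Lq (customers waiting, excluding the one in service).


ρ = 50.67/98.78 = 0.5130
Lq = ρ²/(1−ρ) = 0.2631/0.4870 = 0.5403

Final: 0.5403


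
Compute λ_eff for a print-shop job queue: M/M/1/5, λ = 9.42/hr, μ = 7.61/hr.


ρ = 1.2378; P_K = (1−ρ)ρ^5/(1−ρ^6) = 0.266118
λ_eff = λ(1 − P_K) = 9.42·(1 − 0.266118) = 9.42·0.733882 = 6.9132 /hr

Final: 6.9132 /hr


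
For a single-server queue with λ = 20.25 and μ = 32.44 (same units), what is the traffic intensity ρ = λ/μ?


ρ = λ/μ = 20.25/32.44 = 0.6242

Final: 0.6242


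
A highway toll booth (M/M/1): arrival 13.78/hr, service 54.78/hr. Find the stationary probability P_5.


ρ = 13.78/54.78 = 0.2516
P_n = (1−ρ)·ρ^n = (1 − 0.2516)·0.2516^5 = 0.7484·0.001007 = 0.0007539

Final: 0.0007539


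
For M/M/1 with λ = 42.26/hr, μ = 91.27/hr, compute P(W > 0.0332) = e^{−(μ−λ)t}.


W ~ Exponential(μ−λ) for M/M/1.
μ − λ = 91.27 − 42.26 = 49.0100
P(W > t) = e^{−(μ−λ)t} = e^{−1.6271} = 0.196492

Final: 0.196492


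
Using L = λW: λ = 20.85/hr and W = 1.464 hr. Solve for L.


L = λW = 20.85·1.464 = 30.5244

Final: 30.5244


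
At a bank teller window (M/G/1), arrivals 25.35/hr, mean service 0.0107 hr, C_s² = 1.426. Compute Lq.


ρ = λ·E[S] = 25.35·0.0107 = 0.2712
Lq = ρ²(1+C_s²)/(2(1−ρ)) = 0.07357·(1+1.426)/(2·0.7288)
= 0.07357·2.4260/1.4575 = 0.12246

Final: 0.12246


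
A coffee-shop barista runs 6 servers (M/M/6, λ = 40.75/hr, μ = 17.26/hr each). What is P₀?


a = λ/μ = 40.75/17.26 = 2.3610; ρ = a/c = 0.3935
Σ_{k=0}^{5} a^k/k! (terms k=0..5) = 1.00000 + 2.36095 + 2.78704 + 2.19336 + 1.29460 + 0.61130 = 10.24725
Tail: a^6/(6!(1−ρ)) = 173.18925/(720·0.6065) = 0.39660
P₀ = 1/(10.24725 + 0.39660) = 1/10.64385 = 0.093951

Final: 0.093951


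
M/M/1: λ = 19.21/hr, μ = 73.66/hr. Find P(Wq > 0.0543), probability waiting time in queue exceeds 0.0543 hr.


ρ = 19.21/73.66 = 0.2608
P(Wq > t) = ρ·e^{−(μ−λ)t} = 0.2608·e^{−2.9566}
= 0.2608·0.051994 = 0.013560

Final: 0.013560


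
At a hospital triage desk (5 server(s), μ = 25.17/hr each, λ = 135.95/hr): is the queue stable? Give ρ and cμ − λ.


Total capacity cμ = 5·25.17 = 125.85/hr
ρ = λ/(cμ) = 135.95/125.85 = 1.0803
Stable ⇔ ρ < 1: NO
Spare capacity = cμ − λ = 125.85 − 135.95 = -10.10/hr

Final: ρ = 1.0803; unstable; margin = -10.10/hr


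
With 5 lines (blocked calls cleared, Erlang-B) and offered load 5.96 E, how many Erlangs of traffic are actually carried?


B(5,5.96) = 0.357598 (Erlang-B)
Carried load = a(1 − B) = 5.96·(1 − 0.357598) = 5.96·0.642402 = 3.8287 E

Final: 3.8287 Erlangs


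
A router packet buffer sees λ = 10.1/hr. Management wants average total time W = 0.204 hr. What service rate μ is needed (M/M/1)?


W = 1/(μ−λ) ⇒ μ − λ = 1/W = 1/0.204 = 4.9020
μ = λ + 1/W = 10.1 + 4.9020 = 15.0020 per hr

Final: 15.0020 /hr


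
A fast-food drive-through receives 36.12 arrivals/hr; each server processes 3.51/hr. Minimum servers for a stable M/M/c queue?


Stability requires cμ > λ ⇔ c > λ/μ.
λ/μ = 36.12/3.51 = 10.2906
Minimum integer c = ⌊10.2906⌋ + 1 = 11
Check: 11·3.51 = 38.61 > 36.12, while 10·3.51 = 35.10 ≤ 36.12

Final: 11 servers


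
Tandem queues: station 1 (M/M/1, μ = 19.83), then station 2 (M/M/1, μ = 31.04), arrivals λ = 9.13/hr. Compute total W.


Each node sees arrival rate λ = 9.13/hr (tandem ⇒ throughput preserved).
W₁ = 1/(μ₁−λ) = 1/(19.83−9.13) = 0.09346 hr
W₂ = 1/(μ₂−λ) = 1/(31.04−9.13) = 0.04564 hr
W_total = W₁ + W₂ = 0.09346 + 0.04564 = 0.13910 hr

Final: 0.13910 hr


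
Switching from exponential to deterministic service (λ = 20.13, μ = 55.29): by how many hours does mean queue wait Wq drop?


ρ = 20.13/55.29 = 0.3641
Wq(M/M/1) = ρ/(μ−λ) = 0.3641/35.16 = 0.01035 hr
Wq(M/D/1) = ρ/(2(μ−λ)) = 0.005177 hr
Savings = 0.01035 − 0.005177 = 0.005177 hr

Final: 0.005177 hr


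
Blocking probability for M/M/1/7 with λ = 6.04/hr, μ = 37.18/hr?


ρ = λ/μ = 6.04/37.18 = 0.1625
P_K = (1−ρ)ρ^K/(1−ρ^(K+1)) = (0.8375·0.000002986)/(1 − 0.0000004851)
= 0.000002501/1.000000 = 0.000002501

Final: 0.000002501


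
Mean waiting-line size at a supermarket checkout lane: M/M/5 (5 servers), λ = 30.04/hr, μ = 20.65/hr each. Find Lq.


a = λ/μ = 1.4547; ρ = a/5 = 0.2909
P₀ = 0.233150
Lq = P₀·a^c·ρ / (c!·(1−ρ)²) = 0.233150·6.51477·0.2909/(120·0.50276)
= 0.007325

Final: 0.007325


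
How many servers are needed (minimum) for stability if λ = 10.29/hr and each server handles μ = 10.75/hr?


Stability requires cμ > λ ⇔ c > λ/μ.
λ/μ = 10.29/10.75 = 0.9572
Minimum integer c = ⌊0.9572⌋ + 1 = 1
Check: 1·10.75 = 10.75 > 10.29, while 0·10.75 = 0.00 ≤ 10.29

Final: 1 servers


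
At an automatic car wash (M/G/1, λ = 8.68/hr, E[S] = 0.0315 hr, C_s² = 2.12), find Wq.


ρ = λ·E[S] = 8.68·0.0315 = 0.2734
E[S²] = E[S]²(1+C_s²) = 0.0315²·(1+2.12) = 0.003096
Wq = λ·E[S²]/(2(1−ρ)) = 8.68·0.003096/(2·0.7266) = 0.01849 hr

Final: 0.01849 hr


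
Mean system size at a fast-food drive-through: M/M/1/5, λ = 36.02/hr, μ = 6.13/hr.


ρ = 36.02/6.13 = 5.8760
L = ρ[1 − (K+1)ρ^K + Kρ^(K+1)] / [(1−ρ)(1−ρ^(K+1))]
Numerator: 5.8760·(1 − 6·7005.129525 + 5·41162.278222) = 962383.969778
Denominator: (-4.8760)·(-41161.278222) = 200703.198376
L = 962383.969778/200703.198376 = 4.7951

Final: 4.7951


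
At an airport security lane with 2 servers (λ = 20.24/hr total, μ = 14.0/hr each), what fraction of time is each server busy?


ρ = λ/(cμ) = 20.24/(2·14.0) = 20.24/28.00 = 0.7229

Final: 0.7229


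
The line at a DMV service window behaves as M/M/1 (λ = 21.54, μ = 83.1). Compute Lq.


ρ = 21.54/83.1 = 0.2592
Lq = ρ²/(1−ρ) = 0.06719/0.7408 = 0.09070

Final: 0.09070


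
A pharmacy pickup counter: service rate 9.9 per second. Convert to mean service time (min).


Mean service time = 1/μ = 1/9.9 second = 0.10101 second
In minutes: 0.10101 × 0.0166667 = 0.001684 min

Final: 0.001684 min


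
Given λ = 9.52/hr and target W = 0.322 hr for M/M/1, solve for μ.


W = 1/(μ−λ) ⇒ μ − λ = 1/W = 1/0.322 = 3.1056
μ = λ + 1/W = 9.52 + 3.1056 = 12.6256 per hr

Final: 12.6256 /hr


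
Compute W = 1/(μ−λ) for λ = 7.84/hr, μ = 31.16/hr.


W = 1/(μ−λ) = 1/(31.16 − 7.84) = 1/23.32 = 0.04288 hr

Final: 0.04288 hr


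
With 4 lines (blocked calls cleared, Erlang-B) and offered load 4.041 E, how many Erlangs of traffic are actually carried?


B(4,4.041) = 0.314622 (Erlang-B)
Carried load = a(1 − B) = 4.041·(1 − 0.314622) = 4.041·0.685378 = 2.7696 E

Final: 2.7696 Erlangs


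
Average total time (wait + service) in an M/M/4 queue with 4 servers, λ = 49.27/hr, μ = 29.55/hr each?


a = 1.6673; ρ = 0.4168; P₀ = 0.185801
Lq = P₀·a^c·ρ/(c!(1−ρ)²) = 0.07334
Wq = Lq/λ = 0.07334/49.27 = 0.001488 hr
W = Wq + 1/μ = 0.001488 + 0.03384 = 0.03533 hr

Final: 0.03533 hr


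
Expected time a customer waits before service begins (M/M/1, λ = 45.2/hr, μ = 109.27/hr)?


ρ = 45.2/109.27 = 0.4137
Wq = ρ/(μ−λ) = 0.4137/(109.27 − 45.2) = 0.4137/64.07 = 0.006456 hr

Final: 0.006456 hr


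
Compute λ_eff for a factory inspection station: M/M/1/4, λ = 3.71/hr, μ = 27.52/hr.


ρ = 0.1348; P_K = (1−ρ)ρ^4/(1−ρ^5) = 0.0002858
λ_eff = λ(1 − P_K) = 3.71·(1 − 0.0002858) = 3.71·0.999714 = 3.7089 /hr

Final: 3.7089 /hr


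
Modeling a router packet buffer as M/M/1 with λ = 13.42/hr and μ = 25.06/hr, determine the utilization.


ρ = λ/μ = 13.42/25.06 = 0.5355

Final: 0.5355


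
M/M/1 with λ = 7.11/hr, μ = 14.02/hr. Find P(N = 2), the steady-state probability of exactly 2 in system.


ρ = 7.11/14.02 = 0.5071
P_n = (1−ρ)·ρ^n = (1 − 0.5071)·0.5071^2 = 0.4929·0.257184 = 0.126757

Final: 0.126757


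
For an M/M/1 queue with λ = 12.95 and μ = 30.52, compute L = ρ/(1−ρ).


ρ = λ/μ = 12.95/30.52 = 0.4243
L = ρ/(1−ρ) = 0.4243/(1 − 0.4243) = 0.4243/0.5757 = 0.7371

Final: 0.7371


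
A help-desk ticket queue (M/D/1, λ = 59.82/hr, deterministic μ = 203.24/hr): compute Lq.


ρ = 59.82/203.24 = 0.2943
M/D/1: Lq = ρ²/(2(1−ρ)) = 0.08663/(2·0.7057) = 0.06138

Final: 0.06138


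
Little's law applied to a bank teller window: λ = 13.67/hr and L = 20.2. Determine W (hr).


W = L/λ = 20.2/13.67 = 1.4777 hr

Final: 1.4777 hr


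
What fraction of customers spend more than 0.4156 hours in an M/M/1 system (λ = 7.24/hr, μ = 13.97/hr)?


W ~ Exponential(μ−λ) for M/M/1.
μ − λ = 13.97 − 7.24 = 6.7300
P(W > t) = e^{−(μ−λ)t} = e^{−2.7970} = 0.060993

Final: 0.060993


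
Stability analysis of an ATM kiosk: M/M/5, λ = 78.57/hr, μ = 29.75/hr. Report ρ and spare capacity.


Total capacity cμ = 5·29.75 = 148.75/hr
ρ = λ/(cμ) = 78.57/148.75 = 0.5282
Stable ⇔ ρ < 1: YES
Spare capacity = cμ − λ = 148.75 − 78.57 = 70.18/hr

Final: ρ = 0.5282; stable; margin = 70.18/hr


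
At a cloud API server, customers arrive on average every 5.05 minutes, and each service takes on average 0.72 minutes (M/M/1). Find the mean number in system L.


λ = 60/5.05 = 11.8812 /hr
μ = 60/0.72 = 83.3333 /hr
ρ = λ/μ = 11.8812/83.3333 = 0.1426
L = ρ/(1−ρ) = 0.1426/0.8574 = 0.1663

Final: 0.1663


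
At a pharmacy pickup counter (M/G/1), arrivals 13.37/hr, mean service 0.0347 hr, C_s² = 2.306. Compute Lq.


ρ = λ·E[S] = 13.37·0.0347 = 0.4639
Lq = ρ²(1+C_s²)/(2(1−ρ)) = 0.2152·(1+2.306)/(2·0.5361)
= 0.2152·3.3060/1.0721 = 0.66371

Final: 0.66371


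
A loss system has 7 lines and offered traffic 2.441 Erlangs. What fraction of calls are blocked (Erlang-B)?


B(c,a) = (a^c/c!) / Σ_{k=0}^{c} a^k/k!
a^7/7! = 0.102458
Σ terms (k=0..7): 1.00000 + 2.44100 + 2.97924 + 2.42411 + 1.47931 + 0.72220 + 0.29382 + 0.10246 = 11.442134
B = 0.102458/11.442134 = 0.008954

Final: 0.008954


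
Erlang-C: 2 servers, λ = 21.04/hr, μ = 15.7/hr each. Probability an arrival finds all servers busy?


a = λ/μ = 1.3401; ρ = a/2 = 0.6701
P₀ = 0.197559 (from M/M/c formula)
C(c,a) = [a^c/(c!(1−ρ))]·P₀ = [1.79594/(2·0.3299)]·0.197559
= 2.72165·0.197559 = 0.537687

Final: 0.537687


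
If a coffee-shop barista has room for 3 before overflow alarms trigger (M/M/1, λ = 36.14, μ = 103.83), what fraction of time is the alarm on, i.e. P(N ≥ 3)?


ρ = 36.14/103.83 = 0.3481
P(N ≥ n) = ρ^n = 0.3481^3 = 0.042169

Final: 0.042169


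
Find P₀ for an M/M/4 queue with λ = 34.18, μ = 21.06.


a = λ/μ = 34.18/21.06 = 1.6230; ρ = a/c = 0.4057
Σ_{k=0}^{3} a^k/k! (terms k=0..3) = 1.00000 + 1.62298 + 1.31704 + 0.71251 = 4.65253
Tail: a^4/(4!(1−ρ)) = 6.93833/(24·0.5943) = 0.48649
P₀ = 1/(4.65253 + 0.48649) = 1/5.13901 = 0.194590

Final: 0.194590


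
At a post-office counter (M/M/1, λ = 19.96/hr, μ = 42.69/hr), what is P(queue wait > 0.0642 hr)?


ρ = 19.96/42.69 = 0.4676
P(Wq > t) = ρ·e^{−(μ−λ)t} = 0.4676·e^{−1.4593}
= 0.4676·0.232407 = 0.108663

Final: 0.108663


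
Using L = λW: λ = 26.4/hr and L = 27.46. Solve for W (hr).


W = L/λ = 27.46/26.4 = 1.0402 hr

Final: 1.0402 hr


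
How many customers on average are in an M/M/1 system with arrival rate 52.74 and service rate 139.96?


ρ = λ/μ = 52.74/139.96 = 0.3768
L = ρ/(1−ρ) = 0.3768/(1 − 0.3768) = 0.3768/0.6232 = 0.6047

Final: 0.6047


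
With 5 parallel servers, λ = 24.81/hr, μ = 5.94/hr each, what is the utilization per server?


ρ = λ/(cμ) = 24.81/(5·5.94) = 24.81/29.70 = 0.8354

Final: 0.8354


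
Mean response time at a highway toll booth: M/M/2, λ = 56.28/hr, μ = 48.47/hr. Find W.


a = 1.1611; ρ = 0.5806; P₀ = 0.265370
Lq = P₀·a^c·ρ/(c!(1−ρ)²) = 0.59035
Wq = Lq/λ = 0.59035/56.28 = 0.01049 hr
W = Wq + 1/μ = 0.01049 + 0.02063 = 0.03112 hr

Final: 0.03112 hr


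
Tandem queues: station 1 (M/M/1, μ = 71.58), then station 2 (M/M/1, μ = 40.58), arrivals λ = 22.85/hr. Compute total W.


Each node sees arrival rate λ = 22.85/hr (tandem ⇒ throughput preserved).
W₁ = 1/(μ₁−λ) = 1/(71.58−22.85) = 0.02052 hr
W₂ = 1/(μ₂−λ) = 1/(40.58−22.85) = 0.05640 hr
W_total = W₁ + W₂ = 0.02052 + 0.05640 = 0.07692 hr

Final: 0.07692 hr


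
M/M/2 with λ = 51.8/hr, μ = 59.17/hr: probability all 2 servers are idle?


a = λ/μ = 51.8/59.17 = 0.8754; ρ = a/c = 0.4377
Σ_{k=0}^{1} a^k/k! (terms k=0..1) = 1.00000 + 0.87544 = 1.87544
Tail: a^2/(2!(1−ρ)) = 0.76640/(2·0.5623) = 0.68151
P₀ = 1/(1.87544 + 0.68151) = 1/2.55696 = 0.391090

Final: 0.391090


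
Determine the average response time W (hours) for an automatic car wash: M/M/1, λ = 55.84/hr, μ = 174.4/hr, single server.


W = 1/(μ−λ) = 1/(174.4 − 55.84) = 1/118.56 = 0.008435 hr

Final: 0.008435 hr


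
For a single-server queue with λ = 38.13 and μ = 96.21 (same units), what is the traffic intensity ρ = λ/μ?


ρ = λ/μ = 38.13/96.21 = 0.3963

Final: 0.3963


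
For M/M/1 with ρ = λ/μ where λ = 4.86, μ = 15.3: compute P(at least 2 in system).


ρ = 4.86/15.3 = 0.3176
P(N ≥ n) = ρ^n = 0.3176^2 = 0.100900

Final: 0.100900


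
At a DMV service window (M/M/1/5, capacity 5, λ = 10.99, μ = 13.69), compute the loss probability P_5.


ρ = λ/μ = 10.99/13.69 = 0.8028
P_K = (1−ρ)ρ^K/(1−ρ^(K+1)) = (0.1972·0.333404)/(1 − 0.267649)
= 0.065755/0.732351 = 0.089787

Final: 0.089787


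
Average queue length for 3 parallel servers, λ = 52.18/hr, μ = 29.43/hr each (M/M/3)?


a = λ/μ = 1.7730; ρ = a/3 = 0.5910
P₀ = 0.151146
Lq = P₀·a^c·ρ / (c!·(1−ρ)²) = 0.151146·5.57367·0.5910/(6·0.16728)
= 0.49608

Final: 0.49608


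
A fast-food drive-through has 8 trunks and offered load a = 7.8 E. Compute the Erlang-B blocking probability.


B(c,a) = (a^c/c!) / Σ_{k=0}^{c} a^k/k!
a^8/8! = 339.810112
Σ terms (k=0..8): 1.00000 + 7.80000 + 30.42000 + 79.09200 + 154.22940 + 240.59786 + 312.77722 + 348.52319 + 339.81011 = 1514.249791
B = 339.810112/1514.249791 = 0.224408

Final: 0.224408


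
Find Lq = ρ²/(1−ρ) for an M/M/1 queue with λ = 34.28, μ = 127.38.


ρ = 34.28/127.38 = 0.2691
Lq = ρ²/(1−ρ) = 0.07242/0.7309 = 0.09909

Final: 0.09909


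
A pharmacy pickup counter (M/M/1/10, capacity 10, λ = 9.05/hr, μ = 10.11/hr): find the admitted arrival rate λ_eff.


ρ = 0.8952; P_K = (1−ρ)ρ^10/(1−ρ^11) = 0.049179
λ_eff = λ(1 − P_K) = 9.05·(1 − 0.049179) = 9.05·0.950821 = 8.6049 /hr

Final: 8.6049 /hr


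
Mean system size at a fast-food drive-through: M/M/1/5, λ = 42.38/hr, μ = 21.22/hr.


ρ = 42.38/21.22 = 1.9972
L = ρ[1 − (K+1)ρ^K + Kρ^(K+1)] / [(1−ρ)(1−ρ^(K+1))]
Numerator: 1.9972·(1 − 6·31.774437 + 5·63.459031) = 254.936138
Denominator: (-0.9972)·(-62.459031) = 62.282427
L = 254.936138/62.282427 = 4.0932

Final: 4.0932


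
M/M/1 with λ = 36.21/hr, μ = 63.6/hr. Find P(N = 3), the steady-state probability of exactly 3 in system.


ρ = 36.21/63.6 = 0.5693
P_n = (1−ρ)·ρ^n = (1 − 0.5693)·0.5693^3 = 0.4307·0.184550 = 0.079478

Final: 0.079478


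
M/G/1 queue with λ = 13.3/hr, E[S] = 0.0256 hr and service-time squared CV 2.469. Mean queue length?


ρ = λ·E[S] = 13.3·0.0256 = 0.3405
Lq = ρ²(1+C_s²)/(2(1−ρ)) = 0.1159·(1+2.469)/(2·0.6595)
= 0.1159·3.4690/1.3190 = 0.30488

Final: 0.30488


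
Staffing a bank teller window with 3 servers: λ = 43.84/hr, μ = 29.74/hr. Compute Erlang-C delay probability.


a = λ/μ = 1.4741; ρ = a/3 = 0.4914
P₀ = 0.216909 (from M/M/c formula)
C(c,a) = [a^c/(c!(1−ρ))]·P₀ = [3.20323/(6·0.5086)]·0.216909
= 1.04963·0.216909 = 0.227673

Final: 0.227673


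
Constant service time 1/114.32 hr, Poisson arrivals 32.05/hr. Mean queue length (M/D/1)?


ρ = 32.05/114.32 = 0.2804
M/D/1: Lq = ρ²/(2(1−ρ)) = 0.07860/(2·0.7196) = 0.05461

Final: 0.05461


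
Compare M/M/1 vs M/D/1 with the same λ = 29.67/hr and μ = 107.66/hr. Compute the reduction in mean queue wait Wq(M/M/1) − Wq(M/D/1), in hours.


ρ = 29.67/107.66 = 0.2756
Wq(M/M/1) = ρ/(μ−λ) = 0.2756/77.99 = 0.003534 hr
Wq(M/D/1) = ρ/(2(μ−λ)) = 0.001767 hr
Savings = 0.003534 − 0.001767 = 0.001767 hr

Final: 0.001767 hr


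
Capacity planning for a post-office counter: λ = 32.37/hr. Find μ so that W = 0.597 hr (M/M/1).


W = 1/(μ−λ) ⇒ μ − λ = 1/W = 1/0.597 = 1.6750
μ = λ + 1/W = 32.37 + 1.6750 = 34.0450 per hr

Final: 34.0450 /hr


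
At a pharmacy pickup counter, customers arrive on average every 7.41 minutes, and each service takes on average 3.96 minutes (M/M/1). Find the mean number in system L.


λ = 60/7.41 = 8.0972 /hr
μ = 60/3.96 = 15.1515 /hr
ρ = λ/μ = 8.0972/15.1515 = 0.5344
L = ρ/(1−ρ) = 0.5344/0.4656 = 1.1478

Final: 1.1478


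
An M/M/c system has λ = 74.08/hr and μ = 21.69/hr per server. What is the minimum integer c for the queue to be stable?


Stability requires cμ > λ ⇔ c > λ/μ.
λ/μ = 74.08/21.69 = 3.4154
Minimum integer c = ⌊3.4154⌋ + 1 = 4
Check: 4·21.69 = 86.76 > 74.08, while 3·21.69 = 65.07 ≤ 74.08

Final: 4 servers


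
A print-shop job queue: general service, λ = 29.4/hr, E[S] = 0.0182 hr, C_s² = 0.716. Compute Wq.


ρ = λ·E[S] = 29.4·0.0182 = 0.5351
E[S²] = E[S]²(1+C_s²) = 0.0182²·(1+0.716) = 0.0005684
Wq = λ·E[S²]/(2(1−ρ)) = 29.4·0.0005684/(2·0.4649) = 0.01797 hr

Final: 0.01797 hr


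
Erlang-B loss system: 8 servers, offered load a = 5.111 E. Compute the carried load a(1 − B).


B(8,5.111) = 0.075332 (Erlang-B)
Carried load = a(1 − B) = 5.111·(1 − 0.075332) = 5.111·0.924668 = 4.7260 E

Final: 4.7260 Erlangs


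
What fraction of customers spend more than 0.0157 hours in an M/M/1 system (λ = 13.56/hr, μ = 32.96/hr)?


W ~ Exponential(μ−λ) for M/M/1.
μ − λ = 32.96 − 13.56 = 19.4000
P(W > t) = e^{−(μ−λ)t} = e^{−0.3046} = 0.737433

Final: 0.737433


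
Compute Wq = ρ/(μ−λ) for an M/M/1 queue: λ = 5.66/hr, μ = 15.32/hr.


ρ = 5.66/15.32 = 0.3695
Wq = ρ/(μ−λ) = 0.3695/(15.32 − 5.66) = 0.3695/9.66 = 0.03825 hr

Final: 0.03825 hr


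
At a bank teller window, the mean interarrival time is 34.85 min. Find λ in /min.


λ = 1/(interarrival time) in consistent units.
1 minute = 1 min, so λ = 1/34.85 = 0.02869 per minute

Final: 0.02869 /min


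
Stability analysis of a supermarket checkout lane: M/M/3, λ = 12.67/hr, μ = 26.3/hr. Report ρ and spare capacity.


Total capacity cμ = 3·26.3 = 78.90/hr
ρ = λ/(cμ) = 12.67/78.90 = 0.1606
Stable ⇔ ρ < 1: YES
Spare capacity = cμ − λ = 78.90 − 12.67 = 66.23/hr

Final: ρ = 0.1606; stable; margin = 66.23/hr


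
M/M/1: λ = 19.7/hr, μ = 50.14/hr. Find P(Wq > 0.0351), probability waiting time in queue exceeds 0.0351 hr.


ρ = 19.7/50.14 = 0.3929
P(Wq > t) = ρ·e^{−(μ−λ)t} = 0.3929·e^{−1.0684}
= 0.3929·0.343543 = 0.134978

Final: 0.134978


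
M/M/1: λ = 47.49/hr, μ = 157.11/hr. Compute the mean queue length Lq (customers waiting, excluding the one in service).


ρ = 47.49/157.11 = 0.3023
Lq = ρ²/(1−ρ) = 0.09137/0.6977 = 0.1310

Final: 0.1310


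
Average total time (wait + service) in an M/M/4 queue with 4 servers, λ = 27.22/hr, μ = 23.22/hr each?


a = 1.1723; ρ = 0.2931; P₀ = 0.308722
Lq = P₀·a^c·ρ/(c!(1−ρ)²) = 0.01425
Wq = Lq/λ = 0.01425/27.22 = 0.0005233 hr
W = Wq + 1/μ = 0.0005233 + 0.04307 = 0.04359 hr

Final: 0.04359 hr


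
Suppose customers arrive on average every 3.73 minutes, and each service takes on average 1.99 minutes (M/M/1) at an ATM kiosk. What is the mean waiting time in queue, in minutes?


λ = 60/3.73 = 16.0858 /hr
μ = 60/1.99 = 30.1508 /hr
ρ = λ/μ = 16.0858/30.1508 = 0.5335
Wq = ρ/(μ−λ) = 0.5335/(30.1508−16.0858) = 0.03793 hr
In minutes: 0.03793·60 = 2.276 min

Final: 2.276 min


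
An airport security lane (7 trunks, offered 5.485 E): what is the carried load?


B(7,5.485) = 0.151531 (Erlang-B)
Carried load = a(1 − B) = 5.485·(1 − 0.151531) = 5.485·0.848469 = 4.6539 E

Final: 4.6539 Erlangs


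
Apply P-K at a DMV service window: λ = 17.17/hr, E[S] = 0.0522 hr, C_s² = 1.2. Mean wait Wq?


ρ = λ·E[S] = 17.17·0.0522 = 0.8963
E[S²] = E[S]²(1+C_s²) = 0.0522²·(1+1.2) = 0.005995
Wq = λ·E[S²]/(2(1−ρ)) = 17.17·0.005995/(2·0.1037) = 0.49615 hr

Final: 0.49615 hr


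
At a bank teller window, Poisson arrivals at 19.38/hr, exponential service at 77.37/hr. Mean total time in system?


W = 1/(μ−λ) = 1/(77.37 − 19.38) = 1/57.99 = 0.01724 hr

Final: 0.01724 hr


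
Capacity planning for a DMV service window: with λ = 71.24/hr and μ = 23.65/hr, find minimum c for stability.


Stability requires cμ > λ ⇔ c > λ/μ.
λ/μ = 71.24/23.65 = 3.0123
Minimum integer c = ⌊3.0123⌋ + 1 = 4
Check: 4·23.65 = 94.60 > 71.24, while 3·23.65 = 70.95 ≤ 71.24

Final: 4 servers


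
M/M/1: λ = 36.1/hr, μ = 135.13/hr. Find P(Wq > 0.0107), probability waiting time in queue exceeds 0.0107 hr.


ρ = 36.1/135.13 = 0.2672
P(Wq > t) = ρ·e^{−(μ−λ)t} = 0.2672·e^{−1.0596}
= 0.2672·0.346587 = 0.092591

Final: 0.092591


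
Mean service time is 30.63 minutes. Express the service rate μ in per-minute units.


μ = 1/(service time) in consistent units.
1 minute = 1 min, so μ = 1/30.63 = 0.03265 per minute

Final: 0.03265 /min


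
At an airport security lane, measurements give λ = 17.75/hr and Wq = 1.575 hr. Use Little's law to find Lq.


Lq = λWq = 17.75·1.575 = 27.9563

Final: 27.9563


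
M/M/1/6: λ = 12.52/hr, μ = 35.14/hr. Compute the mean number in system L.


ρ = 12.52/35.14 = 0.3563
L = ρ[1 − (K+1)ρ^K + Kρ^(K+1)] / [(1−ρ)(1−ρ^(K+1))]
Numerator: 0.3563·(1 − 7·0.002046 + 6·0.0007288) = 0.352745
Denominator: (0.6437)·(0.999271) = 0.643242
L = 0.352745/0.643242 = 0.5484

Final: 0.5484


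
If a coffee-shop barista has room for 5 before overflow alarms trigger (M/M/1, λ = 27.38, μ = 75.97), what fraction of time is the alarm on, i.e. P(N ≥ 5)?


ρ = 27.38/75.97 = 0.3604
P(N ≥ n) = ρ^n = 0.3604^5 = 0.006081

Final: 0.006081


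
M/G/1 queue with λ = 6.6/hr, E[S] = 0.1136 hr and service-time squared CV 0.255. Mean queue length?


ρ = λ·E[S] = 6.6·0.1136 = 0.7498
Lq = ρ²(1+C_s²)/(2(1−ρ)) = 0.5621·(1+0.255)/(2·0.2502)
= 0.5621·1.2550/0.5005 = 1.40962

Final: 1.40962


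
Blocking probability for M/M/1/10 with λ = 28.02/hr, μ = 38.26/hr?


ρ = λ/μ = 28.02/38.26 = 0.7324
P_K = (1−ρ)ρ^K/(1−ρ^(K+1)) = (0.2676·0.044385)/(1 − 0.032505)
= 0.011879/0.967495 = 0.012278

Final: 0.012278


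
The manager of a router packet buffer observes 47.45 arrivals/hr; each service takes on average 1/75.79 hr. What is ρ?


ρ = λ/μ = 47.45/75.79 = 0.6261

Final: 0.6261


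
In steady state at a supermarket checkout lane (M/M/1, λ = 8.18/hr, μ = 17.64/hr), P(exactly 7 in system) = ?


ρ = 8.18/17.64 = 0.4637
P_n = (1−ρ)·ρ^n = (1 − 0.4637)·0.4637^7 = 0.5363·0.004611 = 0.002473

Final: 0.002473


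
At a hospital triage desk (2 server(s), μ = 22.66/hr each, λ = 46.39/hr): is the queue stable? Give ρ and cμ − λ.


Total capacity cμ = 2·22.66 = 45.32/hr
ρ = λ/(cμ) = 46.39/45.32 = 1.0236
Stable ⇔ ρ < 1: NO
Spare capacity = cμ − λ = 45.32 − 46.39 = -1.07/hr

Final: ρ = 1.0236; unstable; margin = -1.07/hr


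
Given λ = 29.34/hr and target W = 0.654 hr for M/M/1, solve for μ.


W = 1/(μ−λ) ⇒ μ − λ = 1/W = 1/0.654 = 1.5291
μ = λ + 1/W = 29.34 + 1.5291 = 30.8691 per hr

Final: 30.8691 /hr


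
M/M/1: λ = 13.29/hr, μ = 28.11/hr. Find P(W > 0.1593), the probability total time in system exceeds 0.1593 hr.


W ~ Exponential(μ−λ) for M/M/1.
μ − λ = 28.11 − 13.29 = 14.8200
P(W > t) = e^{−(μ−λ)t} = e^{−2.3608} = 0.094342

Final: 0.094342


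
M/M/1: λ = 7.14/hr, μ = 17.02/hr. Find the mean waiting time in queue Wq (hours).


ρ = 7.14/17.02 = 0.4195
Wq = ρ/(μ−λ) = 0.4195/(17.02 − 7.14) = 0.4195/9.88 = 0.04246 hr

Final: 0.04246 hr


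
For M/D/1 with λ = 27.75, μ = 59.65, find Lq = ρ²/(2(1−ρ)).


ρ = 27.75/59.65 = 0.4652
M/D/1: Lq = ρ²/(2(1−ρ)) = 0.2164/(2·0.5348) = 0.20235

Final: 0.20235


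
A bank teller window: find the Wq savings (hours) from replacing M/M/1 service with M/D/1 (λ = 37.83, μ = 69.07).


ρ = 37.83/69.07 = 0.5477
Wq(M/M/1) = ρ/(μ−λ) = 0.5477/31.24 = 0.01753 hr
Wq(M/D/1) = ρ/(2(μ−λ)) = 0.008766 hr
Savings = 0.01753 − 0.008766 = 0.008766 hr

Final: 0.008766 hr


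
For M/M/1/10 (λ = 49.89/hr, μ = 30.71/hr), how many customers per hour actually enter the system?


ρ = 1.6246; P_K = (1−ρ)ρ^10/(1−ρ^11) = 0.386303
λ_eff = λ(1 − P_K) = 49.89·(1 − 0.386303) = 49.89·0.613697 = 30.6173 /hr

Final: 30.6173 /hr


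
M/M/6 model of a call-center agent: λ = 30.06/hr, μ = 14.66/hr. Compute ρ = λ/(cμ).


ρ = λ/(cμ) = 30.06/(6·14.66) = 30.06/87.96 = 0.3417

Final: 0.3417


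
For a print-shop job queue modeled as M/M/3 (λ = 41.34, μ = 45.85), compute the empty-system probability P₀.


a = λ/μ = 41.34/45.85 = 0.9016; ρ = a/c = 0.3005
Σ_{k=0}^{2} a^k/k! (terms k=0..2) = 1.00000 + 0.90164 + 0.40647 = 2.30811
Tail: a^3/(3!(1−ρ)) = 0.73298/(6·0.6995) = 0.17466
P₀ = 1/(2.30811 + 0.17466) = 1/2.48276 = 0.402777

Final: 0.402777


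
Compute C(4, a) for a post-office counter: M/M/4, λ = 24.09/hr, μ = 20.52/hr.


a = λ/μ = 1.1740; ρ = a/4 = 0.2935
P₀ = 0.308188 (from M/M/c formula)
C(c,a) = [a^c/(c!(1−ρ))]·P₀ = [1.89949/(24·0.7065)]·0.308188
= 0.11202·0.308188 = 0.034524

Final: 0.034524


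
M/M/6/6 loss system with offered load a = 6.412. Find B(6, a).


B(c,a) = (a^c/c!) / Σ_{k=0}^{c} a^k/k!
a^6/6! = 96.522505
Σ terms (k=0..6): 1.00000 + 6.41200 + 20.55687 + 43.93689 + 70.43083 + 90.32050 + 96.52251 = 329.179594
B = 96.522505/329.179594 = 0.293221

Final: 0.293221


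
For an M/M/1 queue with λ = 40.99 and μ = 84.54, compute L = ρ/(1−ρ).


ρ = λ/μ = 40.99/84.54 = 0.4849
L = ρ/(1−ρ) = 0.4849/(1 − 0.4849) = 0.4849/0.5151 = 0.9412

Final: 0.9412


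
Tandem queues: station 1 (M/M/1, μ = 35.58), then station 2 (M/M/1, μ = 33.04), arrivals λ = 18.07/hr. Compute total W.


Each node sees arrival rate λ = 18.07/hr (tandem ⇒ throughput preserved).
W₁ = 1/(μ₁−λ) = 1/(35.58−18.07) = 0.05711 hr
W₂ = 1/(μ₂−λ) = 1/(33.04−18.07) = 0.06680 hr
W_total = W₁ + W₂ = 0.05711 + 0.06680 = 0.12391 hr

Final: 0.12391 hr


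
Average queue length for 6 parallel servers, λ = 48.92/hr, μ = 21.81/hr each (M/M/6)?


a = λ/μ = 2.2430; ρ = a/6 = 0.3738
P₀ = 0.105825
Lq = P₀·a^c·ρ / (c!·(1−ρ)²) = 0.105825·127.34582·0.3738/(720·0.39208)
= 0.01785

Final: 0.01785


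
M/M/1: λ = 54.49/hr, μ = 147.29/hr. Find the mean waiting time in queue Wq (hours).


ρ = 54.49/147.29 = 0.3700
Wq = ρ/(μ−λ) = 0.3700/(147.29 − 54.49) = 0.3700/92.80 = 0.003987 hr

Final: 0.003987 hr


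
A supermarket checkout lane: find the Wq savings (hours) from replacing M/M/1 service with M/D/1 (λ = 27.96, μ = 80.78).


ρ = 27.96/80.78 = 0.3461
Wq(M/M/1) = ρ/(μ−λ) = 0.3461/52.82 = 0.006553 hr
Wq(M/D/1) = ρ/(2(μ−λ)) = 0.003276 hr
Savings = 0.006553 − 0.003276 = 0.003276 hr

Final: 0.003276 hr


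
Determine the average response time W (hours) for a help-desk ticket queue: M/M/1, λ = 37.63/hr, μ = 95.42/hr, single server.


W = 1/(μ−λ) = 1/(95.42 − 37.63) = 1/57.79 = 0.01730 hr

Final: 0.01730 hr


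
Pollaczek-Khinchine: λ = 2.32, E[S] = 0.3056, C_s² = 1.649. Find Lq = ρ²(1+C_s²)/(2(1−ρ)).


ρ = λ·E[S] = 2.32·0.3056 = 0.7090
Lq = ρ²(1+C_s²)/(2(1−ρ)) = 0.5027·(1+1.649)/(2·0.2910)
= 0.5027·2.6490/0.5820 = 2.28786

Final: 2.28786
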